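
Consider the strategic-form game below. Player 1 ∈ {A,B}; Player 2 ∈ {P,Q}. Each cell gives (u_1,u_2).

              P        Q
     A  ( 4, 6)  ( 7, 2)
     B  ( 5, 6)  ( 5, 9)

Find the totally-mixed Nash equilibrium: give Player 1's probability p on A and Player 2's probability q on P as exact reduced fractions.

P1 indiff ⇒ q·4+(1-q)·7 = q·5+(1-q)·5 ⇒ q(-1) = (1-q)(-2) ⇒ q = 2/3
P2 indiff ⇒ p·6+(1-p)·6 = p·2+(1-p)·9 ⇒ p(4) = (1-p)(3) ⇒ p = 3/7

P1 mixes 3/7 on A; P2 mixes 2/3 on P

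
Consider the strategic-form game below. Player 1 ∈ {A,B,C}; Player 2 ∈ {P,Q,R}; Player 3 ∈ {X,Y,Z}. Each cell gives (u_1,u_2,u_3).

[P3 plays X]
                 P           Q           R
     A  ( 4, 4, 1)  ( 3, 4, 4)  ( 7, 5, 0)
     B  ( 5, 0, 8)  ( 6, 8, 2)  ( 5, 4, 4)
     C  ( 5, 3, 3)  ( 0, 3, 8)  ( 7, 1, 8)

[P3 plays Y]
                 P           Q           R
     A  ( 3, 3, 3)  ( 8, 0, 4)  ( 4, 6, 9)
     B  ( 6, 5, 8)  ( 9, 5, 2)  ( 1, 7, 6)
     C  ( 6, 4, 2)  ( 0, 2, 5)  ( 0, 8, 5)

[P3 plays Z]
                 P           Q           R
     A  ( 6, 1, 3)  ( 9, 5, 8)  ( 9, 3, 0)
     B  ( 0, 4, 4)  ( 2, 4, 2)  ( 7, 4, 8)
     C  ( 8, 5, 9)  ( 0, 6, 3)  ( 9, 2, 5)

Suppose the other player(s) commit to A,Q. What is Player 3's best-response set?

u_3(X vs A,Q) = 4
u_3(Y vs A,Q) = 4
u_3(Z vs A,Q) = 8
max payoff 8 at {Z}

BR_3 = {Z}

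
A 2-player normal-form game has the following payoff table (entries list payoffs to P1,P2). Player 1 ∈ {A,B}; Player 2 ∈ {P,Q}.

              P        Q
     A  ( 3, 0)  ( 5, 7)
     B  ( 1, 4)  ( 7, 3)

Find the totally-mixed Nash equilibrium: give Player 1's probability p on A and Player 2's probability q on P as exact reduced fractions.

P1 indiff ⇒ q·3+(1-q)·5 = q·1+(1-q)·7 ⇒ q(2) = (1-q)(2) ⇒ q = 1/2
P2 indiff ⇒ p·0+(1-p)·4 = p·7+(1-p)·3 ⇒ p(-7) = (1-p)(-1) ⇒ p = 1/8

(p,q) = (1/8, 1/2)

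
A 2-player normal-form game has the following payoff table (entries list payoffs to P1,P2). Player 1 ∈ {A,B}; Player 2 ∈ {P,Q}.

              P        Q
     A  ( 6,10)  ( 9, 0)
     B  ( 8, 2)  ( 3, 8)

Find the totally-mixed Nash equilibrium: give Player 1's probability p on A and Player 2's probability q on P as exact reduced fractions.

P1 indiff ⇒ q·6+(1-q)·9 = q·8+(1-q)·3 ⇒ q(-2) = (1-q)(-6) ⇒ q = 3/4
P2 indiff ⇒ p·10+(1-p)·2 = p·0+(1-p)·8 ⇒ p(10) = (1-p)(6) ⇒ p = 3/8

P1 mixes 3/8 on A; P2 mixes 3/4 on P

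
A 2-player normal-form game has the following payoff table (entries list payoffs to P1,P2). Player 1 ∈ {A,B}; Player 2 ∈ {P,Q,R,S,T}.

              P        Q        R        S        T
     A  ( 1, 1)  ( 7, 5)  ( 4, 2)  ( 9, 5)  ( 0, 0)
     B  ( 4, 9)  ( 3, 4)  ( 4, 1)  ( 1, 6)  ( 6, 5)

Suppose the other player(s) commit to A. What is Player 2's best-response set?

u_2(P vs A) = 1
u_2(Q vs A) = 5
u_2(R vs A) = 2
u_2(S vs A) = 5
u_2(T vs A) = 0
max payoff 5 at {Q,S}

argmax u_2 = {Q,S}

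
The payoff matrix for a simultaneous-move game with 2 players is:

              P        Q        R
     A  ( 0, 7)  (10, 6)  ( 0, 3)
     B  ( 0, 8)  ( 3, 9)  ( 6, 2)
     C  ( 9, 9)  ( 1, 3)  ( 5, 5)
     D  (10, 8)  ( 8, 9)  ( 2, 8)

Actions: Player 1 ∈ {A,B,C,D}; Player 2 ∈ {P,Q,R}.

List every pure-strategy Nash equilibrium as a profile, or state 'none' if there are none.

(A,P): not NE [P1→D gives 10>0]
(A,Q): not NE [P2→P gives 7>6]
(A,R): not NE [P1→B gives 6>0; P2→P gives 7>3]
(B,P): not NE [P1→D gives 10>0; P2→Q gives 9>8]
(B,Q): not NE [P1→A gives 10>3]
(B,R): not NE [P2→Q gives 9>2]
(C,P): not NE [P1→D gives 10>9]
(C,Q): not NE [P1→A gives 10>1; P2→P gives 9>3]
(C,R): not NE [P1→B gives 6>5; P2→P gives 9>5]
(D,P): not NE [P2→Q gives 9>8]
(D,Q): not NE [P1→A gives 10>8]
(D,R): not NE [P1→B gives 6>2; P2→Q gives 9>8]

PSNE: ∅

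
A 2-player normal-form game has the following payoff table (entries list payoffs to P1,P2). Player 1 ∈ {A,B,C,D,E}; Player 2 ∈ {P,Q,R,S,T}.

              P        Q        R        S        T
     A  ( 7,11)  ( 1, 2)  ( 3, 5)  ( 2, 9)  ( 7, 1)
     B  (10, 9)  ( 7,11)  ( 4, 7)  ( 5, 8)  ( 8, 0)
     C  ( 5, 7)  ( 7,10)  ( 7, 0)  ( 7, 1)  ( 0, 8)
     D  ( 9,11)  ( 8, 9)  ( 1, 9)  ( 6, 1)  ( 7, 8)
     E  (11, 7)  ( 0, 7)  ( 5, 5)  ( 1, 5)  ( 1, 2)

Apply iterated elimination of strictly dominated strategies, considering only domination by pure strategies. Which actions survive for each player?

Remaining: P1:{B,D,E} P2:{P,Q}

P1 drop A (B beats it: P:10>7 Q:7>1 R:4>3 S:5>2 T:8>7)
P2 drop R (P beats it: B:9>7 C:7>0 D:11>9 E:7>5)
P2 drop S (P beats it: B:9>8 C:7>1 D:11>1 E:7>5)
P1 drop C (D beats it: P:9>5 Q:8>7 T:7>0)
P2 drop T (P beats it: B:9>0 D:11>8 E:7>2)
P1→{B,D,E} P2→{P,Q}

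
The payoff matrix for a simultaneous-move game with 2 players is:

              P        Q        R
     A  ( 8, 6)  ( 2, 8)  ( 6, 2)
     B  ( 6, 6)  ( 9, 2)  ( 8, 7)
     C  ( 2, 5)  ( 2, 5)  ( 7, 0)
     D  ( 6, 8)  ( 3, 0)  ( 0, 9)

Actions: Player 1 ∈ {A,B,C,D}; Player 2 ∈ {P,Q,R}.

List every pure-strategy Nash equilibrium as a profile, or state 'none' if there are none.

(A,P): not NE [P2→Q gives 8>6]
(A,Q): not NE [P1→B gives 9>2]
(A,R): not NE [P1→B gives 8>6; P2→Q gives 8>2]
(B,P): not NE [P1→A gives 8>6; P2→R gives 7>6]
(B,Q): not NE [P2→R gives 7>2]
(B,R): NE
(C,P): not NE [P1→A gives 8>2]
(C,Q): not NE [P1→B gives 9>2]
(C,R): not NE [P1→B gives 8>7; P2→Q gives 5>0]
(D,P): not NE [P1→A gives 8>6; P2→R gives 9>8]
(D,Q): not NE [P1→B gives 9>3; P2→R gives 9>0]
(D,R): not NE [P1→B gives 8>0]

Nash profiles: (B,R)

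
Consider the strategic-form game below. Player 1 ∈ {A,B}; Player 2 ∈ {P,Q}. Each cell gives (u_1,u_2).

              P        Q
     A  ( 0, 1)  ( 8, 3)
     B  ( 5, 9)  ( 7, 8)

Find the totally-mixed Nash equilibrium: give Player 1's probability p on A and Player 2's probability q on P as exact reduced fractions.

P1 indiff ⇒ q·0+(1-q)·8 = q·5+(1-q)·7 ⇒ q(-5) = (1-q)(-1) ⇒ q = 1/6
P2 indiff ⇒ p·1+(1-p)·9 = p·3+(1-p)·8 ⇒ p(-2) = (1-p)(-1) ⇒ p = 1/3

p=1/3, q=1/6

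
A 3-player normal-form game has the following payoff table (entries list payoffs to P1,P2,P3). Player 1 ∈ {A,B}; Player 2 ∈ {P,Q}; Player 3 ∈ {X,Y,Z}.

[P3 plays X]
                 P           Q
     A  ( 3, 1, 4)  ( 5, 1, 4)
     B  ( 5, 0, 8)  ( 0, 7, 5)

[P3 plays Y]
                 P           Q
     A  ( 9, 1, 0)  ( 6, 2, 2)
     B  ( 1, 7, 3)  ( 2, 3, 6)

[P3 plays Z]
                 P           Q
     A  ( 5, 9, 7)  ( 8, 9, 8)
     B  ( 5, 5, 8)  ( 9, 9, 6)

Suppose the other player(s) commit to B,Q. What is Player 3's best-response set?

argmax u_3 = {Y,Z}

u_3(X vs B,Q) = 5
u_3(Y vs B,Q) = 6
u_3(Z vs B,Q) = 6
max payoff 6 at {Y,Z}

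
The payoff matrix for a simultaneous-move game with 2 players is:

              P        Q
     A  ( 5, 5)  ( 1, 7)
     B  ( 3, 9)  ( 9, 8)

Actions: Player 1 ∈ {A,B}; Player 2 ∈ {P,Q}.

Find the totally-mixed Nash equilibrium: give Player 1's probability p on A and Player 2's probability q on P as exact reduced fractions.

p=1/3, q=4/5

P1 indiff ⇒ q·5+(1-q)·1 = q·3+(1-q)·9 ⇒ q(2) = (1-q)(8) ⇒ q = 4/5
P2 indiff ⇒ p·5+(1-p)·9 = p·7+(1-p)·8 ⇒ p(-2) = (1-p)(-1) ⇒ p = 1/3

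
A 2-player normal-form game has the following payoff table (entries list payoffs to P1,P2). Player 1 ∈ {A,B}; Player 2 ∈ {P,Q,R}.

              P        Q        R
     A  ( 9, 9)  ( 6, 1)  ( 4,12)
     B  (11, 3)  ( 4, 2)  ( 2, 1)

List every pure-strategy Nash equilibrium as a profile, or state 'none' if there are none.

NE set: (A,R), (B,P)

(A,P): not NE [P1→B gives 11>9; P2→R gives 12>9]
(A,Q): not NE [P2→R gives 12>1]
(A,R): NE
(B,P): NE
(B,Q): not NE [P1→A gives 6>4; P2→P gives 3>2]
(B,R): not NE [P1→A gives 4>2; P2→P gives 3>1]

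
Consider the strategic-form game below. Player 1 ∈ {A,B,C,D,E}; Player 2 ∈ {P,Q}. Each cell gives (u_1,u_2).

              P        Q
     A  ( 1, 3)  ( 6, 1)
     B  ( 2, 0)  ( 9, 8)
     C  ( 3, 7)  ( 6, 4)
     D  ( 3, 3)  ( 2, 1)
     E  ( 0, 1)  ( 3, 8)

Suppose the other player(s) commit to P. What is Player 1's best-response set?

P1 best: {C,D}

u_1(A vs P) = 1
u_1(B vs P) = 2
u_1(C vs P) = 3
u_1(D vs P) = 3
u_1(E vs P) = 0
max payoff 3 at {C,D}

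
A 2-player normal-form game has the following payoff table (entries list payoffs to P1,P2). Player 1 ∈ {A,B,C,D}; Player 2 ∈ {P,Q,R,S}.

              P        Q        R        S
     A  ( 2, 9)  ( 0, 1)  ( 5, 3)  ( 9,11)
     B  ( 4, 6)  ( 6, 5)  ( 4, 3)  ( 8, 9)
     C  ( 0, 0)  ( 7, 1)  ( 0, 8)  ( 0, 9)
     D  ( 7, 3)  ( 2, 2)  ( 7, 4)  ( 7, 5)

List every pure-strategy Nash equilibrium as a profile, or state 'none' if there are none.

NE set: (A,S)

(A,P): not NE [P1→D gives 7>2; P2→S gives 11>9]
(A,Q): not NE [P1→C gives 7>0; P2→S gives 11>1]
(A,R): not NE [P1→D gives 7>5; P2→S gives 11>3]
(A,S): NE
(B,P): not NE [P1→D gives 7>4; P2→S gives 9>6]
(B,Q): not NE [P1→C gives 7>6; P2→S gives 9>5]
(B,R): not NE [P1→D gives 7>4; P2→S gives 9>3]
(B,S): not NE [P1→A gives 9>8]
(C,P): not NE [P1→D gives 7>0; P2→S gives 9>0]
(C,Q): not NE [P2→S gives 9>1]
(C,R): not NE [P1→D gives 7>0; P2→S gives 9>8]
(C,S): not NE [P1→A gives 9>0]
(D,P): not NE [P2→S gives 5>3]
(D,Q): not NE [P1→C gives 7>2; P2→S gives 5>2]
(D,R): not NE [P2→S gives 5>4]
(D,S): not NE [P1→A gives 9>7]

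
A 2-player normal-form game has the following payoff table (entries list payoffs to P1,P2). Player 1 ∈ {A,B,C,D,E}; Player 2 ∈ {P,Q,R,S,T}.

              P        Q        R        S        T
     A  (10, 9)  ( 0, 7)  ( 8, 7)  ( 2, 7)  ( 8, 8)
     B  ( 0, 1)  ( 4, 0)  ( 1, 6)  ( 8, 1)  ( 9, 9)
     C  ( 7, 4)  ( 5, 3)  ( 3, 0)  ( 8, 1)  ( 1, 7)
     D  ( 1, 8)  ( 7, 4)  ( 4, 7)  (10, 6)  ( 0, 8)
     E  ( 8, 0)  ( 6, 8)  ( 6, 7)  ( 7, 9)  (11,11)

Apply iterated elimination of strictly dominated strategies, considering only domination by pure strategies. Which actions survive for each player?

IESDS → P1:{A,E} P2:{P,T}

P2 drop Q (T beats it: A:8>7 B:9>0 C:7>3 D:8>4 E:11>8)
P2 drop R (T beats it: A:8>7 B:9>6 C:7>0 D:8>7 E:11>7)
P2 drop S (T beats it: A:8>7 B:9>1 C:7>1 D:8>6 E:11>9)
P1 drop B (E beats it: P:8>0 T:11>9)
P1 drop C (A beats it: P:10>7 T:8>1)
P1 drop D (A beats it: P:10>1 T:8>0)
P1→{A,E} P2→{P,T}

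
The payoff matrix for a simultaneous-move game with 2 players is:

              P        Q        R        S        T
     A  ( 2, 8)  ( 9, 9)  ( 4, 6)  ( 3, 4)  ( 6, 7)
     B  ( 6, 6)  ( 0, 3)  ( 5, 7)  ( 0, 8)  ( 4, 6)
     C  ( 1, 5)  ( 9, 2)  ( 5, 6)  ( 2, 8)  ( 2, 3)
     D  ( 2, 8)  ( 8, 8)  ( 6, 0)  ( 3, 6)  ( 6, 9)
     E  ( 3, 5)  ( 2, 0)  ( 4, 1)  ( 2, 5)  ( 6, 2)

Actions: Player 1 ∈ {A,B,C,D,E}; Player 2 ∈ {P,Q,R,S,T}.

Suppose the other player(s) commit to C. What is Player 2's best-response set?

u_2(P vs C) = 5
u_2(Q vs C) = 2
u_2(R vs C) = 6
u_2(S vs C) = 8
u_2(T vs C) = 3
max payoff 8 at {S}

argmax u_2 = {S}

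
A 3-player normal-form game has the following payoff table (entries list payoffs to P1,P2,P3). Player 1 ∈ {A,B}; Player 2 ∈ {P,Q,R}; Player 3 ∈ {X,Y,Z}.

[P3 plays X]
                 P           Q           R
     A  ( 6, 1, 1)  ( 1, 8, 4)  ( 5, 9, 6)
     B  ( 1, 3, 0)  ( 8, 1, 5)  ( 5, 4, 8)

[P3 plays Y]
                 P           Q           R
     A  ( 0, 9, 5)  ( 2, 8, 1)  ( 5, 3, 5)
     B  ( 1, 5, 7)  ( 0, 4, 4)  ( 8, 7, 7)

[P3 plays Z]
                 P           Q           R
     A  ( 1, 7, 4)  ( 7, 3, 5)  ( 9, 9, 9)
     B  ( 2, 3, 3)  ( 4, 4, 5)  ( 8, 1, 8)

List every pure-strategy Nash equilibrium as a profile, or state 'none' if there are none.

PSNE = {(A,R,Z), (B,R,X)}

(A,P,X): not NE [P2→R gives 9>1; P3→Y gives 5>1]
(A,P,Y): not NE [P1→B gives 1>0]
(A,P,Z): not NE [P1→B gives 2>1; P2→R gives 9>7; P3→Y gives 5>4]
(A,Q,X): not NE [P1→B gives 8>1; P2→R gives 9>8; P3→Z gives 5>4]
(A,Q,Y): not NE [P2→P gives 9>8; P3→Z gives 5>1]
(A,Q,Z): not NE [P2→R gives 9>3]
(A,R,X): not NE [P3→Z gives 9>6]
(A,R,Y): not NE [P1→B gives 8>5; P2→P gives 9>3; P3→Z gives 9>5]
(A,R,Z): NE
(B,P,X): not NE [P1→A gives 6>1; P2→R gives 4>3; P3→Y gives 7>0]
(B,P,Y): not NE [P2→R gives 7>5]
(B,P,Z): not NE [P2→Q gives 4>3; P3→Y gives 7>3]
(B,Q,X): not NE [P2→R gives 4>1]
(B,Q,Y): not NE [P1→A gives 2>0; P2→R gives 7>4; P3→Z gives 5>4]
(B,Q,Z): not NE [P1→A gives 7>4]
(B,R,X): NE
(B,R,Y): not NE [P3→Z gives 8>7]
(B,R,Z): not NE [P1→A gives 9>8; P2→Q gives 4>1]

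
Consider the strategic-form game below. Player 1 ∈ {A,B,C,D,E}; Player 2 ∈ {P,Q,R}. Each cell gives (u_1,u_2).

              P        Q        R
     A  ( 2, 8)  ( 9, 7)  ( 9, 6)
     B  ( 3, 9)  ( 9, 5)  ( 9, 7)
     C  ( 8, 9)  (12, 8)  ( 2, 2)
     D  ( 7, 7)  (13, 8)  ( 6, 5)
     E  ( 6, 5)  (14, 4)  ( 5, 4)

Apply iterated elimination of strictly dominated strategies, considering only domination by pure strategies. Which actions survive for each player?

Survivors P1:{C,D,E} P2:{P,Q}

P2 drop R (P beats it: A:8>6 B:9>7 C:9>2 D:7>5 E:5>4)
P1 drop A (C beats it: P:8>2 Q:12>9)
P1 drop B (C beats it: P:8>3 Q:12>9)
P1→{C,D,E} P2→{P,Q}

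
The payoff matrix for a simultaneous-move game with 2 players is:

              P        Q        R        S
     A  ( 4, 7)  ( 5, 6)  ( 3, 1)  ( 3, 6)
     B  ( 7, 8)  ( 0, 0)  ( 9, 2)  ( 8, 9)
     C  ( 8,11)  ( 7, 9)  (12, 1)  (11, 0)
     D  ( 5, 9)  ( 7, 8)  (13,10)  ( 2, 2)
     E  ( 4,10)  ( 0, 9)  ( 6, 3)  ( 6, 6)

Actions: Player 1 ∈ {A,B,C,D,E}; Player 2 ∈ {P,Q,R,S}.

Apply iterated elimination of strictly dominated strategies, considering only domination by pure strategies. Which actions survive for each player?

IESDS → P1:{C,D} P2:{P,R}

P1 drop A (C beats it: P:8>4 Q:7>5 R:12>3 S:11>3)
P1 drop B (C beats it: P:8>7 Q:7>0 R:12>9 S:11>8)
P1 drop E (C beats it: P:8>4 Q:7>0 R:12>6 S:11>6)
P2 drop Q (P beats it: C:11>9 D:9>8)
P2 drop S (P beats it: C:11>0 D:9>2)
P1→{C,D} P2→{P,R}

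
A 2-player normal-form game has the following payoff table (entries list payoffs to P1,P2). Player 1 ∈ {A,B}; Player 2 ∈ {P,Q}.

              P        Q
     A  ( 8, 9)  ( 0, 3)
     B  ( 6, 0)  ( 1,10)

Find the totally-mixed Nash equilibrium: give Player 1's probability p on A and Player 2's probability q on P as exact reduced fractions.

P1 indiff ⇒ q·8+(1-q)·0 = q·6+(1-q)·1 ⇒ q(2) = (1-q)(1) ⇒ q = 1/3
P2 indiff ⇒ p·9+(1-p)·0 = p·3+(1-p)·10 ⇒ p(6) = (1-p)(10) ⇒ p = 5/8

P1 mixes 5/8 on A; P2 mixes 1/3 on P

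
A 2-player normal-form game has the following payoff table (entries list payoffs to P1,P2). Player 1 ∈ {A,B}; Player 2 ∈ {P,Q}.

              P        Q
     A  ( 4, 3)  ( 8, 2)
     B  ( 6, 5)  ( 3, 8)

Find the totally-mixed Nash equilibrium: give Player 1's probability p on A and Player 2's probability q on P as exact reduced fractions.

P1 indiff ⇒ q·4+(1-q)·8 = q·6+(1-q)·3 ⇒ q(-2) = (1-q)(-5) ⇒ q = 5/7
P2 indiff ⇒ p·3+(1-p)·5 = p·2+(1-p)·8 ⇒ p(1) = (1-p)(3) ⇒ p = 3/4

p=3/4, q=5/7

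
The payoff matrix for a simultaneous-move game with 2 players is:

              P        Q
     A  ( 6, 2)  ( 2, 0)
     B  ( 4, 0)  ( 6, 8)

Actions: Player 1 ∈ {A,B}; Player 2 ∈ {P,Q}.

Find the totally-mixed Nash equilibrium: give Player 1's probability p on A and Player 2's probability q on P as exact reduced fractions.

P1 mixes 4/5 on A; P2 mixes 2/3 on P

P1 indiff ⇒ q·6+(1-q)·2 = q·4+(1-q)·6 ⇒ q(2) = (1-q)(4) ⇒ q = 2/3
P2 indiff ⇒ p·2+(1-p)·0 = p·0+(1-p)·8 ⇒ p(2) = (1-p)(8) ⇒ p = 4/5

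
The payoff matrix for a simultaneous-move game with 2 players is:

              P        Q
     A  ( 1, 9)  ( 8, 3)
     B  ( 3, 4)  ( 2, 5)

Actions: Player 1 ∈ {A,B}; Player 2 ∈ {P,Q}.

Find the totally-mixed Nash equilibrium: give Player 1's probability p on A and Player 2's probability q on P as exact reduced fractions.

P1 mixes 1/7 on A; P2 mixes 3/4 on P

P1 indiff ⇒ q·1+(1-q)·8 = q·3+(1-q)·2 ⇒ q(-2) = (1-q)(-6) ⇒ q = 3/4
P2 indiff ⇒ p·9+(1-p)·4 = p·3+(1-p)·5 ⇒ p(6) = (1-p)(1) ⇒ p = 1/7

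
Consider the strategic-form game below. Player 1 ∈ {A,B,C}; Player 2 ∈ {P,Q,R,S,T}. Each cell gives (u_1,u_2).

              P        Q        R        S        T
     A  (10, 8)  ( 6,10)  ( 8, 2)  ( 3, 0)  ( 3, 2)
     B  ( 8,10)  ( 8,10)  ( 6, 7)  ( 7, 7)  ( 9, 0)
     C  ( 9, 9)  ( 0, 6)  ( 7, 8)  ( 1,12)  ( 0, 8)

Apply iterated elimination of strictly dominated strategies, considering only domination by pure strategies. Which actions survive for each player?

P1 drop C (A beats it: P:10>9 Q:6>0 R:8>7 S:3>1 T:3>0)
P2 drop R (P beats it: A:8>2 B:10>7)
P2 drop S (P beats it: A:8>0 B:10>7)
P2 drop T (P beats it: A:8>2 B:10>0)
P1→{A,B} P2→{P,Q}

IESDS → P1:{A,B} P2:{P,Q}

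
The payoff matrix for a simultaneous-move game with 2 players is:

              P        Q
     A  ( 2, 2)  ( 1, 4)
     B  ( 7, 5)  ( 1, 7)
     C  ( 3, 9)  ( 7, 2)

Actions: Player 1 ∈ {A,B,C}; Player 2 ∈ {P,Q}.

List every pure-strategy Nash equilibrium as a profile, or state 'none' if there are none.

(A,P): not NE [P1→B gives 7>2; P2→Q gives 4>2]
(A,Q): not NE [P1→C gives 7>1]
(B,P): not NE [P2→Q gives 7>5]
(B,Q): not NE [P1→C gives 7>1]
(C,P): not NE [P1→B gives 7>3]
(C,Q): not NE [P2→P gives 9>2]

Equilibria: none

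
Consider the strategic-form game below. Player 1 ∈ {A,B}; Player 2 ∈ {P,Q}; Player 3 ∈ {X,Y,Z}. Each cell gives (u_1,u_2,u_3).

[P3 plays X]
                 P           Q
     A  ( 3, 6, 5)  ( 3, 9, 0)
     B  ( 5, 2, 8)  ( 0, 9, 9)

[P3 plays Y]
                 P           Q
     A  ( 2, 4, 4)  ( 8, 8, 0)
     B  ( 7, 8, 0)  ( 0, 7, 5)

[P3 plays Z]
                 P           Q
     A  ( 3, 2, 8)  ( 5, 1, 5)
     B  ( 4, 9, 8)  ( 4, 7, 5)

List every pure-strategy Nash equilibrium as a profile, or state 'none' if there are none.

NE set: (B,P,Z)

(A,P,X): not NE [P1→B gives 5>3; P2→Q gives 9>6; P3→Z gives 8>5]
(A,P,Y): not NE [P1→B gives 7>2; P2→Q gives 8>4; P3→Z gives 8>4]
(A,P,Z): not NE [P1→B gives 4>3]
(A,Q,X): not NE [P3→Z gives 5>0]
(A,Q,Y): not NE [P3→Z gives 5>0]
(A,Q,Z): not NE [P2→P gives 2>1]
(B,P,X): not NE [P2→Q gives 9>2]
(B,P,Y): not NE [P3→Z gives 8>0]
(B,P,Z): NE
(B,Q,X): not NE [P1→A gives 3>0]
(B,Q,Y): not NE [P1→A gives 8>0; P2→P gives 8>7; P3→X gives 9>5]
(B,Q,Z): not NE [P1→A gives 5>4; P2→P gives 9>7; P3→X gives 9>5]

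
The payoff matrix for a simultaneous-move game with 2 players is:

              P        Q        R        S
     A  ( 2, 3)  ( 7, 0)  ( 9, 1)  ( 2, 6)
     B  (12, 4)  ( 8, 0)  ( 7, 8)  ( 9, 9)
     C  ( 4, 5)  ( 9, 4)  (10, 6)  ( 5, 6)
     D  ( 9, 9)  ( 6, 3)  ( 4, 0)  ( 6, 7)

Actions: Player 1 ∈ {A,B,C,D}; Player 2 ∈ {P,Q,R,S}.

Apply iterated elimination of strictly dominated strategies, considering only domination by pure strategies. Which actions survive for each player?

Remaining: P1:{B,C} P2:{R,S}

P1 drop A (C beats it: P:4>2 Q:9>7 R:10>9 S:5>2)
P1 drop D (B beats it: P:12>9 Q:8>6 R:7>4 S:9>6)
P2 drop P (R beats it: B:8>4 C:6>5)
P2 drop Q (R beats it: B:8>0 C:6>4)
P1→{B,C} P2→{R,S}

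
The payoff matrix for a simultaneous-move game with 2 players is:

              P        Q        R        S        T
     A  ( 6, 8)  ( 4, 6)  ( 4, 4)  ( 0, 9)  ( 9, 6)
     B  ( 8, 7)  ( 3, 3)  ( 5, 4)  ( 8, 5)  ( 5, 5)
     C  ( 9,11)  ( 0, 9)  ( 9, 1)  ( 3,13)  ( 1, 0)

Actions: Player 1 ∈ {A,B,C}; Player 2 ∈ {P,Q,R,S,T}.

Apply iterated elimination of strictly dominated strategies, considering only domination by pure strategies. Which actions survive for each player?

P2 drop Q (P beats it: A:8>6 B:7>3 C:11>9)
P2 drop R (P beats it: A:8>4 B:7>4 C:11>1)
P2 drop T (P beats it: A:8>6 B:7>5 C:11>0)
P1 drop A (B beats it: P:8>6 S:8>0)
P1→{B,C} P2→{P,S}

IESDS → P1:{B,C} P2:{P,S}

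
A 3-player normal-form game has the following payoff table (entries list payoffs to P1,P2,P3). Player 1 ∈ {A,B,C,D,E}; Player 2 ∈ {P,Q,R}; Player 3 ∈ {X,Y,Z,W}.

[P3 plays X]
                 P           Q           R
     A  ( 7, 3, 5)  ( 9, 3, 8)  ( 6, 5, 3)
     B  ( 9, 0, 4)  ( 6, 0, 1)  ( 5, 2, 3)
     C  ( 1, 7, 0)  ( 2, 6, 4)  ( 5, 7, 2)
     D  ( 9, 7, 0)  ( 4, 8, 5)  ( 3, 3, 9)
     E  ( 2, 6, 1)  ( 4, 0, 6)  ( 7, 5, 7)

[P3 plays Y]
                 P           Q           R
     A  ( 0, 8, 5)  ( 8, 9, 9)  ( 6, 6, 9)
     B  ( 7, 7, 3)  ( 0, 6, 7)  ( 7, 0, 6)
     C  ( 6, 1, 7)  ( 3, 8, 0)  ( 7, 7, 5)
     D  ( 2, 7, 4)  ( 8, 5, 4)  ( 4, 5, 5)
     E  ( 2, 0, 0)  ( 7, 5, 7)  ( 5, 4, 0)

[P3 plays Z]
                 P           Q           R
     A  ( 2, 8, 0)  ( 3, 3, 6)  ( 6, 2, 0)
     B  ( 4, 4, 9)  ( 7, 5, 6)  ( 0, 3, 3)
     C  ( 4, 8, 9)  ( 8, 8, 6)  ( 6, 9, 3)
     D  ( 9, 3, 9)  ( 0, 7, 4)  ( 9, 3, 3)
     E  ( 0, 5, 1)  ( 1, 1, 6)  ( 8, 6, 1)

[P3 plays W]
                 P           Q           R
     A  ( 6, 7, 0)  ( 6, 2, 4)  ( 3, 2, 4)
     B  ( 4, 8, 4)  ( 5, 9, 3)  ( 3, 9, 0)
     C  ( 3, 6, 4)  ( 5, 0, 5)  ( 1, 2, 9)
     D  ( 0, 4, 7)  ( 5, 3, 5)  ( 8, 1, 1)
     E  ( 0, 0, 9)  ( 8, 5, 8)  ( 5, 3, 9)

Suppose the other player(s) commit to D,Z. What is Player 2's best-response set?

BR_2 = {Q}

u_2(P vs D,Z) = 3
u_2(Q vs D,Z) = 7
u_2(R vs D,Z) = 3
max payoff 7 at {Q}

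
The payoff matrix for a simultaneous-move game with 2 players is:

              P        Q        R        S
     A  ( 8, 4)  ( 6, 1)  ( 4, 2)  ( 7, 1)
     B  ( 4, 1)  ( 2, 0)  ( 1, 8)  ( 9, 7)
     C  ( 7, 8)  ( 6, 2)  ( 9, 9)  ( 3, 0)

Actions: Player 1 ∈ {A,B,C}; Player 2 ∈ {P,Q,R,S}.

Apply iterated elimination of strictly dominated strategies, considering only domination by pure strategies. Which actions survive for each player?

P2 drop Q (P beats it: A:4>1 B:1>0 C:8>2)
P2 drop S (R beats it: A:2>1 B:8>7 C:9>0)
P1 drop B (A beats it: P:8>4 R:4>1)
P1→{A,C} P2→{P,R}

Remaining: P1:{A,C} P2:{P,R}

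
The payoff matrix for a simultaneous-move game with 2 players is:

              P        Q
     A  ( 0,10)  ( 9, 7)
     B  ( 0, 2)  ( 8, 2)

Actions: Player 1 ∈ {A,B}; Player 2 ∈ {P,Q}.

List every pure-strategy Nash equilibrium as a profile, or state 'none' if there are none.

PSNE = {(A,P), (B,P)}

(A,P): NE
(A,Q): not NE [P2→P gives 10>7]
(B,P): NE
(B,Q): not NE [P1→A gives 9>8]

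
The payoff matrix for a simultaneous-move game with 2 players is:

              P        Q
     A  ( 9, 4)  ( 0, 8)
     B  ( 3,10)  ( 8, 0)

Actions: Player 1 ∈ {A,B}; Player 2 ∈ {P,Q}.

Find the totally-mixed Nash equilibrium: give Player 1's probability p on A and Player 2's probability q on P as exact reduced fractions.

P1 indiff ⇒ q·9+(1-q)·0 = q·3+(1-q)·8 ⇒ q(6) = (1-q)(8) ⇒ q = 4/7
P2 indiff ⇒ p·4+(1-p)·10 = p·8+(1-p)·0 ⇒ p(-4) = (1-p)(-10) ⇒ p = 5/7

(p,q) = (5/7, 4/7)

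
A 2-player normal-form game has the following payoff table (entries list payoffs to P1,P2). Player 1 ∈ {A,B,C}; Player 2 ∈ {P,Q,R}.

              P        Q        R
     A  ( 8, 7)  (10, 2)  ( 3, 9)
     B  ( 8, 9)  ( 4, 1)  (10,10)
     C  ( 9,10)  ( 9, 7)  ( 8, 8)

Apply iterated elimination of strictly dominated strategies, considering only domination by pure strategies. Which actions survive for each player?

P2 drop Q (P beats it: A:7>2 B:9>1 C:10>7)
P1 drop A (C beats it: P:9>8 R:8>3)
P1→{B,C} P2→{P,R}

Remaining: P1:{B,C} P2:{P,R}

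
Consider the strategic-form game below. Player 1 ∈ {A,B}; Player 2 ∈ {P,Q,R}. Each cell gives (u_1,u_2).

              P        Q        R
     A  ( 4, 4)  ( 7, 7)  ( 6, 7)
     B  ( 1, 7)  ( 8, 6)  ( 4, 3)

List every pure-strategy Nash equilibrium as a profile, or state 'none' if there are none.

Nash profiles: (A,R)

(A,P): not NE [P2→R gives 7>4]
(A,Q): not NE [P1→B gives 8>7]
(A,R): NE
(B,P): not NE [P1→A gives 4>1]
(B,Q): not NE [P2→P gives 7>6]
(B,R): not NE [P1→A gives 6>4; P2→P gives 7>3]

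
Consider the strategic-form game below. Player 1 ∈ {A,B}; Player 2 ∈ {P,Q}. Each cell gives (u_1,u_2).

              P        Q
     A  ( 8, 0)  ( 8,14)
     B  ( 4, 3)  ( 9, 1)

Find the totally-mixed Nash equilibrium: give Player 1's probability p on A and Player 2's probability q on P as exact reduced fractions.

P1 indiff ⇒ q·8+(1-q)·8 = q·4+(1-q)·9 ⇒ q(4) = (1-q)(1) ⇒ q = 1/5
P2 indiff ⇒ p·0+(1-p)·3 = p·14+(1-p)·1 ⇒ p(-14) = (1-p)(-2) ⇒ p = 1/8

(p,q) = (1/8, 1/5)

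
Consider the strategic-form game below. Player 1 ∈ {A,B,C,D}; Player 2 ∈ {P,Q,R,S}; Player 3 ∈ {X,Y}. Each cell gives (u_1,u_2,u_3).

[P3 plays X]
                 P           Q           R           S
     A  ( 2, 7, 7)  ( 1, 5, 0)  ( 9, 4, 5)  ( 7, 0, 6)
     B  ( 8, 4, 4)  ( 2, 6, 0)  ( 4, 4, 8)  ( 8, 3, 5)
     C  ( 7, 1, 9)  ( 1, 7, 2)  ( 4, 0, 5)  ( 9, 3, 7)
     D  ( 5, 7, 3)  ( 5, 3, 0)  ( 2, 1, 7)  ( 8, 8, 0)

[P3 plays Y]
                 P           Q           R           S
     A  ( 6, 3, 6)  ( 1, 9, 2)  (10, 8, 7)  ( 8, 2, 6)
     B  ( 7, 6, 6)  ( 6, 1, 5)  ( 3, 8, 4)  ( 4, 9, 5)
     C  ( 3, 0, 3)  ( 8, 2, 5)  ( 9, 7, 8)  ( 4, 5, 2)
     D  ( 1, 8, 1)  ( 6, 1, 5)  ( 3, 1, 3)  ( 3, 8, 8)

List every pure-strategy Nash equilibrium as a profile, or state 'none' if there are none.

No pure NE.

(A,P,X): not NE [P1→B gives 8>2]
(A,P,Y): not NE [P1→B gives 7>6; P2→Q gives 9>3; P3→X gives 7>6]
(A,Q,X): not NE [P1→D gives 5>1; P2→P gives 7>5; P3→Y gives 2>0]
(A,Q,Y): not NE [P1→C gives 8>1]
(A,R,X): not NE [P2→P gives 7>4; P3→Y gives 7>5]
(A,R,Y): not NE [P2→Q gives 9>8]
(A,S,X): not NE [P1→C gives 9>7; P2→P gives 7>0]
(A,S,Y): not NE [P2→Q gives 9>2]
(B,P,X): not NE [P2→Q gives 6>4; P3→Y gives 6>4]
(B,P,Y): not NE [P2→S gives 9>6]
(B,Q,X): not NE [P1→D gives 5>2; P3→Y gives 5>0]
(B,Q,Y): not NE [P1→C gives 8>6; P2→S gives 9>1]
(B,R,X): not NE [P1→A gives 9>4; P2→Q gives 6>4]
(B,R,Y): not NE [P1→A gives 10>3; P2→S gives 9>8; P3→X gives 8>4]
(B,S,X): not NE [P1→C gives 9>8; P2→Q gives 6>3]
(B,S,Y): not NE [P1→A gives 8>4]
(C,P,X): not NE [P1→B gives 8>7; P2→Q gives 7>1]
(C,P,Y): not NE [P1→B gives 7>3; P2→R gives 7>0; P3→X gives 9>3]
(C,Q,X): not NE [P1→D gives 5>1; P3→Y gives 5>2]
(C,Q,Y): not NE [P2→R gives 7>2]
(C,R,X): not NE [P1→A gives 9>4; P2→Q gives 7>0; P3→Y gives 8>5]
(C,R,Y): not NE [P1→A gives 10>9]
(C,S,X): not NE [P2→Q gives 7>3]
(C,S,Y): not NE [P1→A gives 8>4; P2→R gives 7>5; P3→X gives 7>2]
(D,P,X): not NE [P1→B gives 8>5; P2→S gives 8>7]
(D,P,Y): not NE [P1→B gives 7>1; P3→X gives 3>1]
(D,Q,X): not NE [P2→S gives 8>3; P3→Y gives 5>0]
(D,Q,Y): not NE [P1→C gives 8>6; P2→S gives 8>1]
(D,R,X): not NE [P1→A gives 9>2; P2→S gives 8>1]
(D,R,Y): not NE [P1→A gives 10>3; P2→S gives 8>1; P3→X gives 7>3]
(D,S,X): not NE [P1→C gives 9>8; P3→Y gives 8>0]
(D,S,Y): not NE [P1→A gives 8>3]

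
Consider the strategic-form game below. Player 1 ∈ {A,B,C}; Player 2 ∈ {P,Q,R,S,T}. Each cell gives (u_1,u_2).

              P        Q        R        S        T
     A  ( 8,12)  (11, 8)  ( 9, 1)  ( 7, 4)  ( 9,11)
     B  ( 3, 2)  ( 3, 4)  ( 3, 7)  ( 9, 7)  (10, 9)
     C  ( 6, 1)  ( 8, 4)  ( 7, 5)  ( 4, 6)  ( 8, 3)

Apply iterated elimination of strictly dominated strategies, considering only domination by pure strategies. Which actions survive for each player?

P1 drop C (A beats it: P:8>6 Q:11>8 R:9>7 S:7>4 T:9>8)
P2 drop Q (T beats it: A:11>8 B:9>4)
P2 drop R (T beats it: A:11>1 B:9>7)
P2 drop S (T beats it: A:11>4 B:9>7)
P1→{A,B} P2→{P,T}

IESDS → P1:{A,B} P2:{P,T}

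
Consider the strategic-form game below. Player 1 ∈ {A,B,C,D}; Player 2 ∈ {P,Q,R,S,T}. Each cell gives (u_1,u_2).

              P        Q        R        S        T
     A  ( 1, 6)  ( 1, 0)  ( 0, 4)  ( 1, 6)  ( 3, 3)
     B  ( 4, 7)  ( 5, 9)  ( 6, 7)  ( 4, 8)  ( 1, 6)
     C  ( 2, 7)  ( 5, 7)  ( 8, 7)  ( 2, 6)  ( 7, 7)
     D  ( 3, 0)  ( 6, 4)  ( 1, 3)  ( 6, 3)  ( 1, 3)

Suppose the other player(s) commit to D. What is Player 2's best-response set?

u_2(P vs D) = 0
u_2(Q vs D) = 4
u_2(R vs D) = 3
u_2(S vs D) = 3
u_2(T vs D) = 3
max payoff 4 at {Q}

argmax u_2 = {Q}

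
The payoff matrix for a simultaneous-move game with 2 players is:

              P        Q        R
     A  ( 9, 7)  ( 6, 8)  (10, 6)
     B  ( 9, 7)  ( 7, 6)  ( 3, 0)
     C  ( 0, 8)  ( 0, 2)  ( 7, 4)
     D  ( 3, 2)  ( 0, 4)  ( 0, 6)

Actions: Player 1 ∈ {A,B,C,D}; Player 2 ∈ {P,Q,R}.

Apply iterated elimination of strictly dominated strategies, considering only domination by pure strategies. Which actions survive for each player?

P1 drop C (A beats it: P:9>0 Q:6>0 R:10>7)
P1 drop D (A beats it: P:9>3 Q:6>0 R:10>0)
P2 drop R (P beats it: A:7>6 B:7>0)
P1→{A,B} P2→{P,Q}

IESDS → P1:{A,B} P2:{P,Q}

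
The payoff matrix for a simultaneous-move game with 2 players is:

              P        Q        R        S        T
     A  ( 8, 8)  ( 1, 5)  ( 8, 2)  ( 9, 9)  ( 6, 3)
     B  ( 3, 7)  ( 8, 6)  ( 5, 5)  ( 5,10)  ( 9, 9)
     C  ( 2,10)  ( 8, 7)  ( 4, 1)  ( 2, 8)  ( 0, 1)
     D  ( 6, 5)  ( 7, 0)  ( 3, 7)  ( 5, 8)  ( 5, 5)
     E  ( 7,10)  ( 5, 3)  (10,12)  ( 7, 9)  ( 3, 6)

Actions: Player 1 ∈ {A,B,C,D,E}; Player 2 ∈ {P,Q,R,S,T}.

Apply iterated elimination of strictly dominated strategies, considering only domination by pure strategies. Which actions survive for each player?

Remaining: P1:{A,E} P2:{P,R,S}

P2 drop Q (P beats it: A:8>5 B:7>6 C:10>7 D:5>0 E:10>3)
P1 drop C (A beats it: P:8>2 R:8>4 S:9>2 T:6>0)
P1 drop D (A beats it: P:8>6 R:8>3 S:9>5 T:6>5)
P2 drop T (S beats it: A:9>3 B:10>9 E:9>6)
P1 drop B (A beats it: P:8>3 R:8>5 S:9>5)
P1→{A,E} P2→{P,R,S}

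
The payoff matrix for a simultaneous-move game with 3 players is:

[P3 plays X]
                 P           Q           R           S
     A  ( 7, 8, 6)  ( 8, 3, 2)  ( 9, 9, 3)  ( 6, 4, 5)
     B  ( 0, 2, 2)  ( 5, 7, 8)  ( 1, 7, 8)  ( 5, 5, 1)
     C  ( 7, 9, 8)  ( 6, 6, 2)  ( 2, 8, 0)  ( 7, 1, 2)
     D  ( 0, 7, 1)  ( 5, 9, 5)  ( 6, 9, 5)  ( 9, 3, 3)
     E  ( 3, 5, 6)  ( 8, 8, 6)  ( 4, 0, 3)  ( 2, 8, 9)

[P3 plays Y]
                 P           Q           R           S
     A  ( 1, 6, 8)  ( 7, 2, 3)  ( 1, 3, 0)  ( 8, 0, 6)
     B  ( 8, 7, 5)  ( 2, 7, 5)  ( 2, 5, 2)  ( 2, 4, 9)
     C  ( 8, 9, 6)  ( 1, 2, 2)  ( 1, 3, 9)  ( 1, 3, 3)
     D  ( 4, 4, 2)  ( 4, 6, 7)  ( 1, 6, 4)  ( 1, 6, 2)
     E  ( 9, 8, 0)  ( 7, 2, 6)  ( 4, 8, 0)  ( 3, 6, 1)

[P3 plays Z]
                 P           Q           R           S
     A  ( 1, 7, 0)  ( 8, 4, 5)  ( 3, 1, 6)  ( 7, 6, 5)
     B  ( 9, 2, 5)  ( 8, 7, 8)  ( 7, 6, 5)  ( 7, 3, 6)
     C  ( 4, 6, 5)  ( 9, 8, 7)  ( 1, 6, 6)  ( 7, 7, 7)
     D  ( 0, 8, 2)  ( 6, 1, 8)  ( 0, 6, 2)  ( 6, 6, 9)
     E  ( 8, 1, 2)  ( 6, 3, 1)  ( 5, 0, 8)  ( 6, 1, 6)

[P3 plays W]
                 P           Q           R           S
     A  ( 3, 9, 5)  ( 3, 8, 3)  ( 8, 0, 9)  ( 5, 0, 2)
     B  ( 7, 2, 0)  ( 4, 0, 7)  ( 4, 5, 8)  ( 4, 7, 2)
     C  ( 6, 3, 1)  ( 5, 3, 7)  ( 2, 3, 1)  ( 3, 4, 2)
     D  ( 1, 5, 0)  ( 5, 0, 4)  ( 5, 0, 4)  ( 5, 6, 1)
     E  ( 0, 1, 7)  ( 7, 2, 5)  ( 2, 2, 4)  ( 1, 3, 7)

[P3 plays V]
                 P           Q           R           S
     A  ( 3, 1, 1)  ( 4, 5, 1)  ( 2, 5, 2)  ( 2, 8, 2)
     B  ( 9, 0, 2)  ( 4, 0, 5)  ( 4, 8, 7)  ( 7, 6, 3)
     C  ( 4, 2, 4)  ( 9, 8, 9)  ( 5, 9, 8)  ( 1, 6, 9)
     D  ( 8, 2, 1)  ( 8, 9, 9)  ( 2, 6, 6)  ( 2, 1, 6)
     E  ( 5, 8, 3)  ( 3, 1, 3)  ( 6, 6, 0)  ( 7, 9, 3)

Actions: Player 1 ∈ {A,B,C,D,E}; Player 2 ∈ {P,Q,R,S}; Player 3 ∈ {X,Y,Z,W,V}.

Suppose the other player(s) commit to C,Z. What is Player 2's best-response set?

argmax u_2 = {Q}

u_2(P vs C,Z) = 6
u_2(Q vs C,Z) = 8
u_2(R vs C,Z) = 6
u_2(S vs C,Z) = 7
max payoff 8 at {Q}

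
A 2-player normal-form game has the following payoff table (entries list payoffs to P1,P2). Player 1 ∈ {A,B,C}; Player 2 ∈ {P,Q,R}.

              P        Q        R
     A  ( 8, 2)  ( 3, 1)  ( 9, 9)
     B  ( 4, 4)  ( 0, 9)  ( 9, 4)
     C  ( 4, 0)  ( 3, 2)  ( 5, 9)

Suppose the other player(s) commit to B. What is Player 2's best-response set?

P2 best: {Q}

u_2(P vs B) = 4
u_2(Q vs B) = 9
u_2(R vs B) = 4
max payoff 9 at {Q}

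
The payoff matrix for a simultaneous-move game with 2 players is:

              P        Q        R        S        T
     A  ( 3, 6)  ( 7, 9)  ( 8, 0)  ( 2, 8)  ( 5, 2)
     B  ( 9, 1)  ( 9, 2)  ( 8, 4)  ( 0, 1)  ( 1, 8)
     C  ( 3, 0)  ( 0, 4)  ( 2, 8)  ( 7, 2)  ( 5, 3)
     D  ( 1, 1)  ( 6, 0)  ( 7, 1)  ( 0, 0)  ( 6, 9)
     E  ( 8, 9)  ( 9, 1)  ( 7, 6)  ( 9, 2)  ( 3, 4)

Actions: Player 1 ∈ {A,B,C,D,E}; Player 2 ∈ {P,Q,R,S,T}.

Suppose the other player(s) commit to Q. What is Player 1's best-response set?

BR_1 = {B,E}

u_1(A vs Q) = 7
u_1(B vs Q) = 9
u_1(C vs Q) = 0
u_1(D vs Q) = 6
u_1(E vs Q) = 9
max payoff 9 at {B,E}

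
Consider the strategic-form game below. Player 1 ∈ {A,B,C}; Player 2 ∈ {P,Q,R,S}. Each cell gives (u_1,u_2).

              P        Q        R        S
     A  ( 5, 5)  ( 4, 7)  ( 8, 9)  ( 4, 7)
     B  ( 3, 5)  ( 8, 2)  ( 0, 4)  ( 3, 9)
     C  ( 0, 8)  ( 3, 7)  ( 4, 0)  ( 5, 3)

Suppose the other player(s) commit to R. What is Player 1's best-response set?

u_1(A vs R) = 8
u_1(B vs R) = 0
u_1(C vs R) = 4
max payoff 8 at {A}

BR_1 = {A}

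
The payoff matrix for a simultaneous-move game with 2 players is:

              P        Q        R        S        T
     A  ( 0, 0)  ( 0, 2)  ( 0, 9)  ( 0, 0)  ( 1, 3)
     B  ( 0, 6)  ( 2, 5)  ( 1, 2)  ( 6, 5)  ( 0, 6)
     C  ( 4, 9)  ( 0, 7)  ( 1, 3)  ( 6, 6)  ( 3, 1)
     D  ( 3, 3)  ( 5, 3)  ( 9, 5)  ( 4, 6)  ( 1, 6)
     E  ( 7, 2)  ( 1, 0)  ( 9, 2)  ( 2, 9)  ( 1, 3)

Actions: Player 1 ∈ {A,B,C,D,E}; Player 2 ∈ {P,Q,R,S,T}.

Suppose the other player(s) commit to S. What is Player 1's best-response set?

u_1(A vs S) = 0
u_1(B vs S) = 6
u_1(C vs S) = 6
u_1(D vs S) = 4
u_1(E vs S) = 2
max payoff 6 at {B,C}

P1 best: {B,C}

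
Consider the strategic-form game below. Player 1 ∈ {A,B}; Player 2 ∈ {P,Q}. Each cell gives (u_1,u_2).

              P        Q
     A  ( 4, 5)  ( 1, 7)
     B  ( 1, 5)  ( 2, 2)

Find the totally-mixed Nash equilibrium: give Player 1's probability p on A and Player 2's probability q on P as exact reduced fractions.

P1 indiff ⇒ q·4+(1-q)·1 = q·1+(1-q)·2 ⇒ q(3) = (1-q)(1) ⇒ q = 1/4
P2 indiff ⇒ p·5+(1-p)·5 = p·7+(1-p)·2 ⇒ p(-2) = (1-p)(-3) ⇒ p = 3/5

(p,q) = (3/5, 1/4)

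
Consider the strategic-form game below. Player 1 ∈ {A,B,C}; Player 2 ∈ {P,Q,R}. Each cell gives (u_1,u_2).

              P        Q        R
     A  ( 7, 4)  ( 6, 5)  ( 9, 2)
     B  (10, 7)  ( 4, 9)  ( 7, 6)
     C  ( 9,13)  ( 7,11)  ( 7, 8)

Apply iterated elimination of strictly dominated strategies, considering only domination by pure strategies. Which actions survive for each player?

P2 drop R (P beats it: A:4>2 B:7>6 C:13>8)
P1 drop A (C beats it: P:9>7 Q:7>6)
P1→{B,C} P2→{P,Q}

IESDS → P1:{B,C} P2:{P,Q}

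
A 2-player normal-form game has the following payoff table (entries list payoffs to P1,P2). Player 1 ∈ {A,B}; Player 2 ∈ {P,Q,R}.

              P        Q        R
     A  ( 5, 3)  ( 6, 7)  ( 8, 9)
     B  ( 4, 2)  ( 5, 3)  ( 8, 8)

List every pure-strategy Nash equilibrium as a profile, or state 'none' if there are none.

Nash profiles: (A,R), (B,R)

(A,P): not NE [P2→R gives 9>3]
(A,Q): not NE [P2→R gives 9>7]
(A,R): NE
(B,P): not NE [P1→A gives 5>4; P2→R gives 8>2]
(B,Q): not NE [P1→A gives 6>5; P2→R gives 8>3]
(B,R): NE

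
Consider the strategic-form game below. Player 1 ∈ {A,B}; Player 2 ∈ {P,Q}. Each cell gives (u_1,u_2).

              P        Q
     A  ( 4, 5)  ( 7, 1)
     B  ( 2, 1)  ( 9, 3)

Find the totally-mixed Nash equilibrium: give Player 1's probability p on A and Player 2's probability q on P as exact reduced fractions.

P1 indiff ⇒ q·4+(1-q)·7 = q·2+(1-q)·9 ⇒ q(2) = (1-q)(2) ⇒ q = 1/2
P2 indiff ⇒ p·5+(1-p)·1 = p·1+(1-p)·3 ⇒ p(4) = (1-p)(2) ⇒ p = 1/3

(p,q) = (1/3, 1/2)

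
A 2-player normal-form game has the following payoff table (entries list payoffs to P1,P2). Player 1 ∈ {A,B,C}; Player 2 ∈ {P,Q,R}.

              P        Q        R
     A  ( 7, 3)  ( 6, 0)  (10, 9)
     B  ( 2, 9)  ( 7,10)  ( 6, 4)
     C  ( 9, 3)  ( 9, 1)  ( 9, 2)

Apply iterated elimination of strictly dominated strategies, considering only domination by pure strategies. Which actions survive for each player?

Survivors P1:{A,C} P2:{P,R}

P1 drop B (C beats it: P:9>2 Q:9>7 R:9>6)
P2 drop Q (P beats it: A:3>0 C:3>1)
P1→{A,C} P2→{P,R}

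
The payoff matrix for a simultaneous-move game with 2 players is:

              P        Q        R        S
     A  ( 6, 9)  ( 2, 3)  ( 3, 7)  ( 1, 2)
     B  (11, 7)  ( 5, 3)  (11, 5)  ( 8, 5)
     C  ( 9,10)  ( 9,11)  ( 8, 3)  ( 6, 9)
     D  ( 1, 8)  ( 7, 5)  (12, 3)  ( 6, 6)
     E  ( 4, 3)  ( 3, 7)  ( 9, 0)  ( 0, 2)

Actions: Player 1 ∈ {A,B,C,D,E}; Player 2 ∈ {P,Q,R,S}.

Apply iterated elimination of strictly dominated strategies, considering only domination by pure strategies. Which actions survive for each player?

Remaining: P1:{B,C} P2:{P,Q}

P1 drop A (B beats it: P:11>6 Q:5>2 R:11>3 S:8>1)
P1 drop E (B beats it: P:11>4 Q:5>3 R:11>9 S:8>0)
P2 drop R (P beats it: B:7>5 C:10>3 D:8>3)
P2 drop S (P beats it: B:7>5 C:10>9 D:8>6)
P1 drop D (C beats it: P:9>1 Q:9>7)
P1→{B,C} P2→{P,Q}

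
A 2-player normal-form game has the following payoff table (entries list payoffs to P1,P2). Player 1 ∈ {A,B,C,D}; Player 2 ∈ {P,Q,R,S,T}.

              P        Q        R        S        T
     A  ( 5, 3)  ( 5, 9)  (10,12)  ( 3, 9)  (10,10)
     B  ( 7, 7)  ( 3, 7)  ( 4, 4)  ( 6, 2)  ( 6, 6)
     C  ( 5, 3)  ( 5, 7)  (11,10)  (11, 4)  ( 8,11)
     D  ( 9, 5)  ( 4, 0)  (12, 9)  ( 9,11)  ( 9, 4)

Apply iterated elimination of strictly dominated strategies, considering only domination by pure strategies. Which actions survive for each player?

Remaining: P1:{A,C,D} P2:{R,S,T}

P1 drop B (D beats it: P:9>7 Q:4>3 R:12>4 S:9>6 T:9>6)
P2 drop P (R beats it: A:12>3 C:10>3 D:9>5)
P2 drop Q (R beats it: A:12>9 C:10>7 D:9>0)
P1→{A,C,D} P2→{R,S,T}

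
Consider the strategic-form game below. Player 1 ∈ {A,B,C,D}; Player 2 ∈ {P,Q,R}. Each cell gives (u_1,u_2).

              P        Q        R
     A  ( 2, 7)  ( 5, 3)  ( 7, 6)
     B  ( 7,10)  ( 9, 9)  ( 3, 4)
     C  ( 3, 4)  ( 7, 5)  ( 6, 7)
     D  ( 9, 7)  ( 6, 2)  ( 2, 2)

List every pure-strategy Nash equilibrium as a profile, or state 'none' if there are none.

PSNE = {(D,P)}

(A,P): not NE [P1→D gives 9>2]
(A,Q): not NE [P1→B gives 9>5; P2→P gives 7>3]
(A,R): not NE [P2→P gives 7>6]
(B,P): not NE [P1→D gives 9>7]
(B,Q): not NE [P2→P gives 10>9]
(B,R): not NE [P1→A gives 7>3; P2→P gives 10>4]
(C,P): not NE [P1→D gives 9>3; P2→R gives 7>4]
(C,Q): not NE [P1→B gives 9>7; P2→R gives 7>5]
(C,R): not NE [P1→A gives 7>6]
(D,P): NE
(D,Q): not NE [P1→B gives 9>6; P2→P gives 7>2]
(D,R): not NE [P1→A gives 7>2; P2→P gives 7>2]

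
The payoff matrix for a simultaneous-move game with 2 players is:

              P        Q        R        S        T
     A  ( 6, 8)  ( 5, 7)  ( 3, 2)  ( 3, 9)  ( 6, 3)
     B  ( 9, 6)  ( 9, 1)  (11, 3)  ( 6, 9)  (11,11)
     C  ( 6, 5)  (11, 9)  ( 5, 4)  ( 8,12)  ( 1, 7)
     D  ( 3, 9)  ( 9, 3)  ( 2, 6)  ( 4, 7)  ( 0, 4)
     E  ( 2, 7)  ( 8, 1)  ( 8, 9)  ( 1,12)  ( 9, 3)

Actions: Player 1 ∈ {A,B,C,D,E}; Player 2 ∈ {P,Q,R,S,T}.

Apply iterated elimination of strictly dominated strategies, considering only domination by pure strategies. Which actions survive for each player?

P1 drop A (B beats it: P:9>6 Q:9>5 R:11>3 S:6>3 T:11>6)
P1 drop D (C beats it: P:6>3 Q:11>9 R:5>2 S:8>4 T:1>0)
P1 drop E (B beats it: P:9>2 Q:9>8 R:11>8 S:6>1 T:11>9)
P2 drop P (S beats it: B:9>6 C:12>5)
P2 drop Q (S beats it: B:9>1 C:12>9)
P2 drop R (S beats it: B:9>3 C:12>4)
P1→{B,C} P2→{S,T}

IESDS → P1:{B,C} P2:{S,T}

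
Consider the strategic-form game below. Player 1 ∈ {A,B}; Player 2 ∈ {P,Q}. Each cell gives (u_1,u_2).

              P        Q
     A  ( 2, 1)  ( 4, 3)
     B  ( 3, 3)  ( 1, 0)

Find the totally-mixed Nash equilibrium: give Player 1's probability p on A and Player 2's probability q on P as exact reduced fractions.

P1 indiff ⇒ q·2+(1-q)·4 = q·3+(1-q)·1 ⇒ q(-1) = (1-q)(-3) ⇒ q = 3/4
P2 indiff ⇒ p·1+(1-p)·3 = p·3+(1-p)·0 ⇒ p(-2) = (1-p)(-3) ⇒ p = 3/5

p=3/5, q=3/4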